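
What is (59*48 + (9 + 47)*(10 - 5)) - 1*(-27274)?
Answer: 30386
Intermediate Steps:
(59*48 + (9 + 47)*(10 - 5)) - 1*(-27274) = (2832 + 56*5) + 27274 = (2832 + 280) + 27274 = 3112 + 27274 = 30386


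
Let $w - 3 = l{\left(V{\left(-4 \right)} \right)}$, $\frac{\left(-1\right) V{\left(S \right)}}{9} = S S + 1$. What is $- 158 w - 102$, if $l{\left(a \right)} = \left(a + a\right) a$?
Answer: $-7397820$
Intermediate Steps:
$V{\left(S \right)} = -9 - 9 S^{2}$ ($V{\left(S \right)} = - 9 \left(S S + 1\right) = - 9 \left(S^{2} + 1\right) = - 9 \left(1 + S^{2}\right) = -9 - 9 S^{2}$)
$l{\left(a \right)} = 2 a^{2}$ ($l{\left(a \right)} = 2 a a = 2 a^{2}$)
$w = 46821$ ($w = 3 + 2 \left(-9 - 9 \left(-4\right)^{2}\right)^{2} = 3 + 2 \left(-9 - 144\right)^{2} = 3 + 2 \left(-153\right)^{2} = 3 + 2 \cdot 23409 = 3 + 46818 = 46821$)
$- 158 w - 102 = \left(-158\right) 46821 - 102 = -7397718 - 102 = -7397820$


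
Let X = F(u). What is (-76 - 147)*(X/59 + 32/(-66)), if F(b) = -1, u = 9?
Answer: 217871/1947 ≈ 111.90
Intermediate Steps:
X = -1
(-76 - 147)*(X/59 + 32/(-66)) = (-76 - 147)*(-1/59 + 32/(-66)) = -223*(-1*1/59 + 32*(-1/66)) = -223*(-1/59 - 16/33) = -223*(-977/1947) = 217871/1947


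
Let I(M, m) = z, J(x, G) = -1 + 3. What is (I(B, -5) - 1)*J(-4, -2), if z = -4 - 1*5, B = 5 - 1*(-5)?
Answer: -20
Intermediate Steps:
B = 10 (B = 5 + 5 = 10)
J(x, G) = 2
z = -9 (z = -4 - 5 = -9)
I(M, m) = -9
(I(B, -5) - 1)*J(-4, -2) = (-9 - 1)*2 = -10*2 = -20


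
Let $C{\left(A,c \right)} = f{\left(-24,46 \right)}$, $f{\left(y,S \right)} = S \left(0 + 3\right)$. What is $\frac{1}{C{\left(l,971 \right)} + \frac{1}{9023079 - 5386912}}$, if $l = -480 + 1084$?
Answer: $\frac{3636167}{501791047} \approx 0.0072464$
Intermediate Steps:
$f{\left(y,S \right)} = 3 S$ ($f{\left(y,S \right)} = S 3 = 3 S$)
$l = 604$
$C{\left(A,c \right)} = 138$ ($C{\left(A,c \right)} = 3 \cdot 46 = 138$)
$\frac{1}{C{\left(l,971 \right)} + \frac{1}{9023079 - 5386912}} = \frac{1}{138 + \frac{1}{9023079 - 5386912}} = \frac{1}{138 + \frac{1}{3636167}} = \frac{1}{\frac{501791047}{3636167}} = \frac{3636167}{501791047}$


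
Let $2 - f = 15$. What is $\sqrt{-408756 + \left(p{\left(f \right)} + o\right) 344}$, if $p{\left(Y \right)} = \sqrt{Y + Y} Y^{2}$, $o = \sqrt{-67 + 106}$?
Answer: $2 \sqrt{-102189 + 86 \sqrt{39} + 14534 i \sqrt{26}} \approx 219.76 + 674.46 i$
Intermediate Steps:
$f = -13$ ($f = 2 - 15 = -13$)
$o = \sqrt{39} \approx 6.245$
$p{\left(Y \right)} = \sqrt{2} Y^{\frac{5}{2}}$ ($p{\left(Y \right)} = \sqrt{2 Y} Y^{2} = \sqrt{2} \sqrt{Y} Y^{2} = \sqrt{2} Y^{\frac{5}{2}}$)
$\sqrt{-408756 + \left(p{\left(f \right)} + o\right) 344} = \sqrt{-408756 + \left(\sqrt{2} \left(-13\right)^{\frac{5}{2}} + \sqrt{39}\right) 344} = \sqrt{-408756 + \left(\sqrt{2} \cdot 169 i \sqrt{13} + \sqrt{39}\right) 344} = \sqrt{-408756 + \left(169 i \sqrt{26} + \sqrt{39}\right) 344} = \sqrt{-408756 + \left(\sqrt{39} + 169 i \sqrt{26}\right) 344} = \sqrt{-408756 + \left(344 \sqrt{39} + 58136 i \sqrt{26}\right)} = \sqrt{-408756 + 344 \sqrt{39} + 58136 i \sqrt{26}}$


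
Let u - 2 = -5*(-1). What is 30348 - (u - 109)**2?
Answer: 19944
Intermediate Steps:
u = 7 (u = 2 - 5*(-1) = 2 + 5 = 7)
30348 - (u - 109)**2 = 30348 - (7 - 109)**2 = 30348 - 1*(-102)**2 = 30348 - 1*10404 = 30348 - 10404 = 19944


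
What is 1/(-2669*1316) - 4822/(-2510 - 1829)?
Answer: 16936807749/15240320956 ≈ 1.1113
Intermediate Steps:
1/(-2669*1316) - 4822/(-2510 - 1829) = -1/2669*1/1316 - 4822/(-4339) = -1/3512404 - 4822*(-1/4339) = -1/3512404 + 4822/4339 = 16936807749/15240320956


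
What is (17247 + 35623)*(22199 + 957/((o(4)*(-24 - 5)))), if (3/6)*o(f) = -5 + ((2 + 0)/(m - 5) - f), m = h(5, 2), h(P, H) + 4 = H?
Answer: 15258815987/13 ≈ 1.1738e+9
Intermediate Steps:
h(P, H) = -4 + H
m = -2 (m = -4 + 2 = -2)
o(f) = -74/7 - 2*f (o(f) = 2*(-5 + ((2 + 0)/(-2 - 5) - f)) = 2*(-5 + (2/(-7) - f)) = 2*(-5 + (2*(-1/7) - f)) = 2*(-5 + (-2/7 - f)) = 2*(-37/7 - f) = -74/7 - 2*f)
(17247 + 35623)*(22199 + 957/((o(4)*(-24 - 5)))) = (17247 + 35623)*(22199 + 957/(((-74/7 - 2*4)*(-24 - 5)))) = 52870*(22199 + 957/(((-74/7 - 8)*(-29)))) = 52870*(22199 + 957/((-130/7*(-29)))) = 52870*(22199 + 957/(3770/7)) = 52870*(22199 + 957*(7/3770)) = 52870*(22199 + 231/130) = 52870*(2886101/130) = 15258815987/13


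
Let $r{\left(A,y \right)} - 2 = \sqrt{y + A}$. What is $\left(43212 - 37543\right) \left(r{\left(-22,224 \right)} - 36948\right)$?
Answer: $-209446874 + 5669 \sqrt{202} \approx -2.0937 \cdot 10^{8}$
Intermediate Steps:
$r{\left(A,y \right)} = 2 + \sqrt{A + y}$ ($r{\left(A,y \right)} = 2 + \sqrt{y + A} = 2 + \sqrt{A + y}$)
$\left(43212 - 37543\right) \left(r{\left(-22,224 \right)} - 36948\right) = \left(43212 - 37543\right) \left(\left(2 + \sqrt{-22 + 224}\right) - 36948\right) = 5669 \left(\left(2 + \sqrt{202}\right) - 36948\right) = 5669 \left(-36946 + \sqrt{202}\right) = -209446874 + 5669 \sqrt{202}$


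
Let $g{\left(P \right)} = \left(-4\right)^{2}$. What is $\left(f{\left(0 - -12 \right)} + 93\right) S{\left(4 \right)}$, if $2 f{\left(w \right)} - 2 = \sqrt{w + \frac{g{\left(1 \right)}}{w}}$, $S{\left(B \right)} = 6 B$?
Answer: $2256 + 8 \sqrt{30} \approx 2299.8$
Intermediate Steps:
$g{\left(P \right)} = 16$
$f{\left(w \right)} = 1 + \frac{\sqrt{w + \frac{16}{w}}}{2}$
$\left(f{\left(0 - -12 \right)} + 93\right) S{\left(4 \right)} = \left(\left(1 + \frac{\sqrt{\left(0 - -12\right) + \frac{16}{0 - -12}}}{2}\right) + 93\right) 6 \cdot 4 = \left(\left(1 + \frac{\sqrt{\left(0 + 12\right) + \frac{16}{0 + 12}}}{2}\right) + 93\right) 24 = \left(\left(1 + \frac{\sqrt{12 + \frac{16}{12}}}{2}\right) + 93\right) 24 = \left(\left(1 + \frac{\sqrt{12 + 16 \cdot \frac{1}{12}}}{2}\right) + 93\right) 24 = \left(\left(1 + \frac{\sqrt{12 + \frac{4}{3}}}{2}\right) + 93\right) 24 = \left(\left(1 + \frac{\sqrt{\frac{40}{3}}}{2}\right) + 93\right) 24 = \left(\left(1 + \frac{\frac{2}{3} \sqrt{30}}{2}\right) + 93\right) 24 = \left(\left(1 + \frac{\sqrt{30}}{3}\right) + 93\right) 24 = \left(94 + \frac{\sqrt{30}}{3}\right) 24 = 2256 + 8 \sqrt{30}$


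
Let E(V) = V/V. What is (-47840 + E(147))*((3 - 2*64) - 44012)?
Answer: 2111469943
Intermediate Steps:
E(V) = 1
(-47840 + E(147))*((3 - 2*64) - 44012) = (-47840 + 1)*((3 - 2*64) - 44012) = -47839*((3 - 128) - 44012) = -47839*(-125 - 44012) = -47839*(-44137) = 2111469943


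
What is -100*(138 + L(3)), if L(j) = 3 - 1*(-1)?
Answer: -14200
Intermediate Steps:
L(j) = 4 (L(j) = 3 + 1 = 4)
-100*(138 + L(3)) = -100*(138 + 4) = -100*142 = -14200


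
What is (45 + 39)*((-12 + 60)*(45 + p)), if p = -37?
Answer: 32256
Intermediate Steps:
(45 + 39)*((-12 + 60)*(45 + p)) = (45 + 39)*((-12 + 60)*(45 - 37)) = 84*(48*8) = 84*384 = 32256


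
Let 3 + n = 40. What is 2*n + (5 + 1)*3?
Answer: 92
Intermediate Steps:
n = 37 (n = -3 + 40 = 37)
2*n + (5 + 1)*3 = 2*37 + (5 + 1)*3 = 74 + 6*3 = 74 + 18 = 92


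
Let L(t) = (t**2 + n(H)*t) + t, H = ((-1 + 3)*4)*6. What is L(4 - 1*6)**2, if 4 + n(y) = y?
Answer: 7396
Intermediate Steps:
H = 48 (H = (2*4)*6 = 8*6 = 48)
n(y) = -4 + y
L(t) = t**2 + 45*t (L(t) = (t**2 + (-4 + 48)*t) + t = (t**2 + 44*t) + t = t**2 + 45*t)
L(4 - 1*6)**2 = ((4 - 1*6)*(45 + (4 - 1*6)))**2 = ((4 - 6)*(45 + (4 - 6)))**2 = (-2*(45 - 2))**2 = (-2*43)**2 = (-86)**2 = 7396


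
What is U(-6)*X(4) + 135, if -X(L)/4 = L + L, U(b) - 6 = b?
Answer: 135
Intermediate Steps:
U(b) = 6 + b
X(L) = -8*L (X(L) = -4*(L + L) = -8*L)
U(-6)*X(4) + 135 = (6 - 6)*(-8*4) + 135 = 0*(-32) + 135 = 0 + 135 = 135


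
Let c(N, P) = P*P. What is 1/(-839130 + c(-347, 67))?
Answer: -1/834641 ≈ -1.1981e-6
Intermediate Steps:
c(N, P) = P**2
1/(-839130 + c(-347, 67)) = 1/(-839130 + 67**2) = 1/(-839130 + 4489) = 1/(-834641) = -1/834641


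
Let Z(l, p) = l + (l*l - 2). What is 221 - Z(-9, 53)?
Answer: 151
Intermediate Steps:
Z(l, p) = -2 + l + l² (Z(l, p) = l + (l² - 2) = l + (-2 + l²) = -2 + l + l²)
221 - Z(-9, 53) = 221 - (-2 - 9 + (-9)²) = 221 - (-2 - 9 + 81) = 221 - 1*70 = 221 - 70 = 151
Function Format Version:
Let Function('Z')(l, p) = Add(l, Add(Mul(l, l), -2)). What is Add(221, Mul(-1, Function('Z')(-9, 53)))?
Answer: 151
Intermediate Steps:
Function('Z')(l, p) = Add(-2, l, Pow(l, 2)) (Function('Z')(l, p) = Add(l, Add(Pow(l, 2), -2)) = Add(l, Add(-2, Pow(l, 2))) = Add(-2, l, Pow(l, 2)))
Add(221, Mul(-1, Function('Z')(-9, 53))) = Add(221, Mul(-1, Add(-2, -9, Pow(-9, 2)))) = Add(221, Mul(-1, Add(-2, -9, 81))) = Add(221, Mul(-1, 70)) = Add(221, -70) = 151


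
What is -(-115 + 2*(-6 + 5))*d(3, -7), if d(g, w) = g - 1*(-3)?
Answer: 702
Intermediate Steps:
d(g, w) = 3 + g (d(g, w) = g + 3 = 3 + g)
-(-115 + 2*(-6 + 5))*d(3, -7) = -(-115 + 2*(-6 + 5))*(3 + 3) = -(-115 + 2*(-1))*6 = -(-115 - 2)*6 = -(-117)*6 = -1*(-702) = 702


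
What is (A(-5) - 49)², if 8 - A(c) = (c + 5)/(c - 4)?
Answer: 1681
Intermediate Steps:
A(c) = 8 - (5 + c)/(-4 + c) (A(c) = 8 - (c + 5)/(c - 4) = 8 - (5 + c)/(-4 + c))
(A(-5) - 49)² = ((-37 + 7*(-5))/(-4 - 5) - 49)² = ((-37 - 35)/(-9) - 49)² = (-⅑*(-72) - 49)² = (8 - 49)² = (-41)² = 1681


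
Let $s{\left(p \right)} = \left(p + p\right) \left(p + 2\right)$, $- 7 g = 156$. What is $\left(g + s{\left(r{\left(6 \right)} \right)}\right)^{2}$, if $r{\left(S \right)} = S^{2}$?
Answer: $\frac{360848016}{49} \approx 7.3642 \cdot 10^{6}$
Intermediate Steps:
$g = - \frac{156}{7}$ ($g = \left(- \frac{1}{7}\right) 156 = - \frac{156}{7} \approx -22.286$)
$s{\left(p \right)} = 2 p \left(2 + p\right)$
$\left(g + s{\left(r{\left(6 \right)} \right)}\right)^{2} = \left(- \frac{156}{7} + 2 \cdot 6^{2} \left(2 + 6^{2}\right)\right)^{2} = \left(- \frac{156}{7} + 2 \cdot 36 \left(2 + 36\right)\right)^{2} = \left(- \frac{156}{7} + 2 \cdot 36 \cdot 38\right)^{2} = \left(- \frac{156}{7} + 2736\right)^{2} = \left(\frac{18996}{7}\right)^{2} = \frac{360848016}{49}$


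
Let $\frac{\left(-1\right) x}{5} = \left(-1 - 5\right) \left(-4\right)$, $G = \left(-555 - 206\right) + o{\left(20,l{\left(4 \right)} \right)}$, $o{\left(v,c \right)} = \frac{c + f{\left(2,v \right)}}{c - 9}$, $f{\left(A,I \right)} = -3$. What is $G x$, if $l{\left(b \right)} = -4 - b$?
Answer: $\frac{1551120}{17} \approx 91242.0$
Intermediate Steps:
$o{\left(v,c \right)} = \frac{-3 + c}{-9 + c}$ ($o{\left(v,c \right)} = \frac{c - 3}{c - 9} = \frac{-3 + c}{-9 + c}$)
$G = - \frac{12926}{17}$ ($G = \left(-555 - 206\right) + \frac{-3 - 8}{-9 - 8} = -761 + \frac{-3 - 8}{-9 - 8} = -761 + \frac{1}{-17} \left(-11\right) = -761 - - \frac{11}{17} = -761 + \frac{11}{17} = - \frac{12926}{17} \approx -760.35$)
$x = -120$ ($x = - 5 \left(-1 - 5\right) \left(-4\right) = - 5 \left(\left(-6\right) \left(-4\right)\right) = \left(-5\right) 24 = -120$)
$G x = \left(- \frac{12926}{17}\right) \left(-120\right) = \frac{1551120}{17}$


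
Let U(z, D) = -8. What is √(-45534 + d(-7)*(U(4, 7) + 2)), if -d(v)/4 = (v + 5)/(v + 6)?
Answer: 57*I*√14 ≈ 213.27*I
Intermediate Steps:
d(v) = -4*(5 + v)/(6 + v) (d(v) = -4*(v + 5)/(v + 6) = -4*(5 + v)/(6 + v))
√(-45534 + d(-7)*(U(4, 7) + 2)) = √(-45534 + (4*(-5 - 1*(-7))/(6 - 7))*(-8 + 2)) = √(-45534 + (4*(-5 + 7)/(-1))*(-6)) = √(-45534 + (4*(-1)*2)*(-6)) = √(-45534 - 8*(-6)) = √(-45534 + 48) = √(-45486) = 57*I*√14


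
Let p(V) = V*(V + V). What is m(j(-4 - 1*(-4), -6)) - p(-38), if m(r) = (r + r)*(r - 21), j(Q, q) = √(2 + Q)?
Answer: -2884 - 42*√2 ≈ -2943.4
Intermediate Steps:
p(V) = 2*V² (p(V) = V*(2*V) = 2*V²)
m(r) = 2*r*(-21 + r) (m(r) = (2*r)*(-21 + r) = 2*r*(-21 + r))
m(j(-4 - 1*(-4), -6)) - p(-38) = 2*√(2 + (-4 - 1*(-4)))*(-21 + √(2 + (-4 - 1*(-4)))) - 2*(-38)² = 2*√(2 + (-4 + 4))*(-21 + √(2 + (-4 + 4))) - 2*1444 = 2*√(2 + 0)*(-21 + √(2 + 0)) - 1*2888 = 2*√2*(-21 + √2) - 2888 = -2888 + 2*√2*(-21 + √2)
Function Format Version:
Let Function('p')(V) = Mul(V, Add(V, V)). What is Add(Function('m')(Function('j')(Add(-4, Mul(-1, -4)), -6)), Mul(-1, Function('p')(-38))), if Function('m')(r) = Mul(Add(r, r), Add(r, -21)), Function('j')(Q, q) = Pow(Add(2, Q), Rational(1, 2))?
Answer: Add(-2884, Mul(-42, Pow(2, Rational(1, 2)))) ≈ -2943.4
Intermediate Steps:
Function('p')(V) = Mul(2, Pow(V, 2)) (Function('p')(V) = Mul(V, Mul(2, V)) = Mul(2, Pow(V, 2)))
Function('m')(r) = Mul(2, r, Add(-21, r)) (Function('m')(r) = Mul(Mul(2, r), Add(-21, r)) = Mul(2, r, Add(-21, r)))
Add(Function('m')(Function('j')(Add(-4, Mul(-1, -4)), -6)), Mul(-1, Function('p')(-38))) = Add(Mul(2, Pow(Add(2, Add(-4, Mul(-1, -4))), Rational(1, 2)), Add(-21, Pow(Add(2, Add(-4, Mul(-1, -4))), Rational(1, 2)))), Mul(-1, Mul(2, Pow(-38, 2)))) = Add(Mul(2, Pow(Add(2, Add(-4, 4)), Rational(1, 2)), Add(-21, Pow(Add(2, Add(-4, 4)), Rational(1, 2)))), Mul(-1, Mul(2, 1444))) = Add(Mul(2, Pow(Add(2, 0), Rational(1, 2)), Add(-21, Pow(Add(2, 0), Rational(1, 2)))), Mul(-1, 2888)) = Add(Mul(2, Pow(2, Rational(1, 2)), Add(-21, Pow(2, Rational(1, 2)))), -2888) = Add(-2888, Mul(2, Pow(2, Rational(1, 2)), Add(-21, Pow(2, Rational(1, 2)))))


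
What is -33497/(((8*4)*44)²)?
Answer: -33497/1982464 ≈ -0.016897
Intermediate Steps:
-33497/(((8*4)*44)²) = -33497/((32*44)²) = -33497/(1408²) = -33497/1982464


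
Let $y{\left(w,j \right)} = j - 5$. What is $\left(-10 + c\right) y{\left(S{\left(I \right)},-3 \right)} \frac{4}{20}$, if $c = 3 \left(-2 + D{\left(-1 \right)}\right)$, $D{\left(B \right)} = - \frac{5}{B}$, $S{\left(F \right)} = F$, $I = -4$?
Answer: $\frac{8}{5} \approx 1.6$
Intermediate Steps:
$y{\left(w,j \right)} = -5 + j$
$c = 9$ ($c = 3 \left(-2 - \frac{5}{-1}\right) = 3 \left(-2 - -5\right) = 3 \left(-2 + 5\right) = 3 \cdot 3 = 9$)
$\left(-10 + c\right) y{\left(S{\left(I \right)},-3 \right)} \frac{4}{20} = \left(-10 + 9\right) \left(-5 - 3\right) \frac{4}{20} = \left(-1\right) \left(-8\right) 4 \cdot \frac{1}{20} = 8 \cdot \frac{1}{5} = \frac{8}{5}$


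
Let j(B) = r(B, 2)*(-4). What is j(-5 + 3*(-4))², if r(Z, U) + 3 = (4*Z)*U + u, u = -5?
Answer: 331776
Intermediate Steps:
r(Z, U) = -8 + 4*U*Z (r(Z, U) = -3 + ((4*Z)*U - 5) = -3 + (4*U*Z - 5) = -3 + (-5 + 4*U*Z) = -8 + 4*U*Z)
j(B) = 32 - 32*B (j(B) = (-8 + 4*2*B)*(-4) = (-8 + 8*B)*(-4) = 32 - 32*B)
j(-5 + 3*(-4))² = (32 - 32*(-5 + 3*(-4)))² = (32 - 32*(-5 - 12))² = (32 - 32*(-17))² = (32 + 544)² = 576² = 331776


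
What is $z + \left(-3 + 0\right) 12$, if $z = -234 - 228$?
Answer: $-498$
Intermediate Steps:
$z = -462$
$z + \left(-3 + 0\right) 12 = -462 + \left(-3 + 0\right) 12 = -462 - 36 = -498$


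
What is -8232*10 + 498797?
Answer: 416477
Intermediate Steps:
-8232*10 + 498797 = -82320 + 498797 = 416477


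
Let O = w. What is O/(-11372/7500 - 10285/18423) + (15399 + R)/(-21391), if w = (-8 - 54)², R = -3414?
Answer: -7637732618820/4120698067 ≈ -1853.5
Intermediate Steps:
w = 3844 (w = (-62)² = 3844)
O = 3844
O/(-11372/7500 - 10285/18423) + (15399 + R)/(-21391) = 3844/(-11372/7500 - 10285/18423) + (15399 - 3414)/(-21391) = 3844/(-11372*1/7500 - 10285*1/18423) + 11985*(-1/21391) = 3844/(-2843/1875 - 10285/18423) - 11985/21391 = 3844/(-23886988/11514375) - 11985/21391 = 3844*(-11514375/23886988) - 11985/21391 = -356945625/192637 - 11985/21391 = -7637732618820/4120698067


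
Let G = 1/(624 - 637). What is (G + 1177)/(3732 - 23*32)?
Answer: 3825/9737 ≈ 0.39283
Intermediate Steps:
G = -1/13 (G = 1/(-13) = -1/13 ≈ -0.076923)
(G + 1177)/(3732 - 23*32) = (-1/13 + 1177)/(3732 - 23*32) = 15300/(13*(3732 - 736)) = (15300/13)/2996 = (15300/13)*(1/2996) = 3825/9737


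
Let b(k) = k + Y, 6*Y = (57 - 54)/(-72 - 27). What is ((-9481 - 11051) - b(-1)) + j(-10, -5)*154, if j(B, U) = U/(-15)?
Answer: -4054973/198 ≈ -20480.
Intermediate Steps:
j(B, U) = -U/15 (j(B, U) = U*(-1/15) = -U/15)
Y = -1/198 (Y = ((57 - 54)/(-72 - 27))/6 = (3/(-99))/6 = (3*(-1/99))/6 = (⅙)*(-1/33) = -1/198 ≈ -0.0050505)
b(k) = -1/198 + k (b(k) = k - 1/198 = -1/198 + k)
((-9481 - 11051) - b(-1)) + j(-10, -5)*154 = ((-9481 - 11051) - (-1/198 - 1)) - 1/15*(-5)*154 = (-20532 - 1*(-199/198)) + (⅓)*154 = (-20532 + 199/198) + 154/3 = -4065137/198 + 154/3 = -4054973/198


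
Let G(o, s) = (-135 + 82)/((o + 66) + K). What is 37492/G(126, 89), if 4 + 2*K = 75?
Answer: -8529430/53 ≈ -1.6093e+5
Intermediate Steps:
K = 71/2 (K = -2 + (½)*75 = -2 + 75/2 = 71/2 ≈ 35.500)
G(o, s) = -53/(203/2 + o) (G(o, s) = (-135 + 82)/((o + 66) + 71/2) = -53/((66 + o) + 71/2) = -53/(203/2 + o))
37492/G(126, 89) = 37492/((-106/(203 + 2*126))) = 37492/((-106/(203 + 252))) = 37492/((-106/455)) = 37492/((-106*1/455)) = 37492/(-106/455) = 37492*(-455/106) = -8529430/53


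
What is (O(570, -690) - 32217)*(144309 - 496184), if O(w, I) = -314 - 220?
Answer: 11524258125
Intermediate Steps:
O(w, I) = -534
(O(570, -690) - 32217)*(144309 - 496184) = (-534 - 32217)*(144309 - 496184) = -32751*(-351875) = 11524258125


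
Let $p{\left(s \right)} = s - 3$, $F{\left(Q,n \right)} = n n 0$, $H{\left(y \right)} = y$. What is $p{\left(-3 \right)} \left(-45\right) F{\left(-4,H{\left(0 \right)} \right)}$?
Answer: $0$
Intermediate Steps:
$F{\left(Q,n \right)} = 0$ ($F{\left(Q,n \right)} = n^{2} \cdot 0 = 0$)
$p{\left(s \right)} = -3 + s$ ($p{\left(s \right)} = s - 3 = -3 + s$)
$p{\left(-3 \right)} \left(-45\right) F{\left(-4,H{\left(0 \right)} \right)} = \left(-3 - 3\right) \left(-45\right) 0 = \left(-6\right) \left(-45\right) 0 = 270 \cdot 0 = 0$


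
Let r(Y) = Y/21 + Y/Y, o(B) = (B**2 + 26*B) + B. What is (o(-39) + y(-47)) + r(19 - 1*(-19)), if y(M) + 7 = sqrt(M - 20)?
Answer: 9740/21 + I*sqrt(67) ≈ 463.81 + 8.1853*I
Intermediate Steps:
y(M) = -7 + sqrt(-20 + M) (y(M) = -7 + sqrt(M - 20) = -7 + sqrt(-20 + M))
o(B) = B**2 + 27*B
r(Y) = 1 + Y/21 (r(Y) = Y*(1/21) + 1 = Y/21 + 1 = 1 + Y/21)
(o(-39) + y(-47)) + r(19 - 1*(-19)) = (-39*(27 - 39) + (-7 + sqrt(-20 - 47))) + (1 + (19 - 1*(-19))/21) = (-39*(-12) + (-7 + sqrt(-67))) + (1 + (19 + 19)/21) = (468 + (-7 + I*sqrt(67))) + (1 + (1/21)*38) = (461 + I*sqrt(67)) + (1 + 38/21) = (461 + I*sqrt(67)) + 59/21 = 9740/21 + I*sqrt(67)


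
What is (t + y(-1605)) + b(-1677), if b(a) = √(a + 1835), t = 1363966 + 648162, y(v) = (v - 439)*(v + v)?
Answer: 8573368 + √158 ≈ 8.5734e+6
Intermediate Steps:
y(v) = 2*v*(-439 + v) (y(v) = (-439 + v)*(2*v) = 2*v*(-439 + v))
t = 2012128
b(a) = √(1835 + a)
(t + y(-1605)) + b(-1677) = (2012128 + 2*(-1605)*(-439 - 1605)) + √(1835 - 1677) = (2012128 + 2*(-1605)*(-2044)) + √158 = (2012128 + 6561240) + √158 = 8573368 + √158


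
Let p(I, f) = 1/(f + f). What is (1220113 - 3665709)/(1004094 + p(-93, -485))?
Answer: -2372228120/973971179 ≈ -2.4356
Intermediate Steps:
p(I, f) = 1/(2*f)
(1220113 - 3665709)/(1004094 + p(-93, -485)) = (1220113 - 3665709)/(1004094 + (½)/(-485)) = -2445596/(1004094 + (½)*(-1/485)) = -2445596/(1004094 - 1/970) = -2445596/973971179/970 = -2445596*970/973971179 = -2372228120/973971179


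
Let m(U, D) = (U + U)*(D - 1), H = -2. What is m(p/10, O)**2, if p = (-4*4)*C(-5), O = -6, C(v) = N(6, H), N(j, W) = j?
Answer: 451584/25 ≈ 18063.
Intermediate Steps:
C(v) = 6
p = -96 (p = -4*4*6 = -16*6 = -96)
m(U, D) = 2*U*(-1 + D) (m(U, D) = (2*U)*(-1 + D) = 2*U*(-1 + D))
m(p/10, O)**2 = (2*(-96/10)*(-1 - 6))**2 = (2*(-96*1/10)*(-7))**2 = (2*(-48/5)*(-7))**2 = (672/5)**2 = 451584/25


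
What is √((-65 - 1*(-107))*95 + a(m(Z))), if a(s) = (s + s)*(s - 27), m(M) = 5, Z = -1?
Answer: √3770 ≈ 61.400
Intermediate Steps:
a(s) = 2*s*(-27 + s) (a(s) = (2*s)*(-27 + s) = 2*s*(-27 + s))
√((-65 - 1*(-107))*95 + a(m(Z))) = √((-65 - 1*(-107))*95 + 2*5*(-27 + 5)) = √((-65 + 107)*95 + 2*5*(-22)) = √(42*95 - 220) = √(3990 - 220) = √3770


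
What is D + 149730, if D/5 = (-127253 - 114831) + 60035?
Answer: -760515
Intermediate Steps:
D = -910245 (D = 5*((-127253 - 114831) + 60035) = 5*(-242084 + 60035) = 5*(-182049) = -910245)
D + 149730 = -910245 + 149730 = -760515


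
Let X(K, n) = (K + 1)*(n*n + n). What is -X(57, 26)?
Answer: -40716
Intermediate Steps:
X(K, n) = (1 + K)*(n + n²) (X(K, n) = (1 + K)*(n² + n) = (1 + K)*(n + n²))
-X(57, 26) = -26*(1 + 57 + 26 + 57*26) = -26*(1 + 57 + 26 + 1482) = -26*1566 = -1*40716 = -40716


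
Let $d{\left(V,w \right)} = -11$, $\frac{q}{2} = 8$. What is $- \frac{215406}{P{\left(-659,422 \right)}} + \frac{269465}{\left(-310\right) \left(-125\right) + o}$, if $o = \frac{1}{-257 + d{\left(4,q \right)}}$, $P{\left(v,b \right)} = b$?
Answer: $- \frac{1103257840477}{2191234789} \approx -503.49$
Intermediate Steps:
$q = 16$ ($q = 2 \cdot 8 = 16$)
$o = - \frac{1}{268}$ ($o = \frac{1}{-257 - 11} = \frac{1}{-268} = - \frac{1}{268} \approx -0.0037313$)
$- \frac{215406}{P{\left(-659,422 \right)}} + \frac{269465}{\left(-310\right) \left(-125\right) + o} = - \frac{215406}{422} + \frac{269465}{\left(-310\right) \left(-125\right) - \frac{1}{268}} = \left(-215406\right) \frac{1}{422} + \frac{269465}{38750 - \frac{1}{268}} = - \frac{107703}{211} + \frac{269465}{\frac{10384999}{268}} = - \frac{107703}{211} + 269465 \cdot \frac{268}{10384999} = - \frac{107703}{211} + \frac{72216620}{10384999} = - \frac{1103257840477}{2191234789}$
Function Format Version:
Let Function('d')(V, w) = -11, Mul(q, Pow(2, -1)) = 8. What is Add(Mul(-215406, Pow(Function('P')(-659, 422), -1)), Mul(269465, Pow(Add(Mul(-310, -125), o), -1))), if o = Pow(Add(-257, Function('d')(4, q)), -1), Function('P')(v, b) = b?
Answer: Rational(-1103257840477, 2191234789) ≈ -503.49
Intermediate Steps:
q = 16 (q = Mul(2, 8) = 16)
o = Rational(-1, 268) (o = Pow(Add(-257, -11), -1) = Pow(-268, -1) = Rational(-1, 268) ≈ -0.0037313)
Add(Mul(-215406, Pow(Function('P')(-659, 422), -1)), Mul(269465, Pow(Add(Mul(-310, -125), o), -1))) = Add(Mul(-215406, Pow(422, -1)), Mul(269465, Pow(Add(Mul(-310, -125), Rational(-1, 268)), -1))) = Add(Mul(-215406, Rational(1, 422)), Mul(269465, Pow(Add(38750, Rational(-1, 268)), -1))) = Add(Rational(-107703, 211), Mul(269465, Pow(Rational(10384999, 268), -1))) = Add(Rational(-107703, 211), Mul(269465, Rational(268, 10384999))) = Add(Rational(-107703, 211), Rational(72216620, 10384999)) = Rational(-1103257840477, 2191234789)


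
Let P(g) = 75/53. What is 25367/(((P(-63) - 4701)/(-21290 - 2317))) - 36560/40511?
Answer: 428582478123049/3363466286 ≈ 1.2742e+5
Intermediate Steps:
P(g) = 75/53 (P(g) = 75*(1/53) = 75/53)
25367/(((P(-63) - 4701)/(-21290 - 2317))) - 36560/40511 = 25367/(((75/53 - 4701)/(-21290 - 2317))) - 36560/40511 = 25367/((-249078/53/(-23607))) - 36560*1/40511 = 25367/((-249078/53*(-1/23607))) - 36560/40511 = 25367/(83026/417057) - 36560/40511 = 25367*(417057/83026) - 36560/40511 = 10579484919/83026 - 36560/40511 = 428582478123049/3363466286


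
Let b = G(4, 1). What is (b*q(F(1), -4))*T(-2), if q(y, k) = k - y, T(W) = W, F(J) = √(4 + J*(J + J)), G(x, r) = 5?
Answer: 40 + 10*√6 ≈ 64.495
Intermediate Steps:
b = 5
F(J) = √(4 + 2*J²) (F(J) = √(4 + J*(2*J)) = √(4 + 2*J²))
(b*q(F(1), -4))*T(-2) = (5*(-4 - √(4 + 2*1²)))*(-2) = (5*(-4 - √(4 + 2*1)))*(-2) = (5*(-4 - √(4 + 2)))*(-2) = (5*(-4 - √6))*(-2) = (-20 - 5*√6)*(-2) = 40 + 10*√6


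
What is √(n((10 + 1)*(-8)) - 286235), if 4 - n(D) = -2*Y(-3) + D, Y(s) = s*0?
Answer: I*√286143 ≈ 534.92*I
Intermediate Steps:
Y(s) = 0
n(D) = 4 - D (n(D) = 4 - (-2*0 + D) = 4 - (0 + D) = 4 - D)
√(n((10 + 1)*(-8)) - 286235) = √((4 - (10 + 1)*(-8)) - 286235) = √((4 - 11*(-8)) - 286235) = √((4 - 1*(-88)) - 286235) = √((4 + 88) - 286235) = √(92 - 286235) = √(-286143) = I*√286143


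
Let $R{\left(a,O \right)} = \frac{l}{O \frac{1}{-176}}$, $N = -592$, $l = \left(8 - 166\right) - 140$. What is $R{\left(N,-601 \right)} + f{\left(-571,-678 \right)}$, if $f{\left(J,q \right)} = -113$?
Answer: $- \frac{120361}{601} \approx -200.27$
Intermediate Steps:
$l = -298$ ($l = -158 - 140 = -298$)
$R{\left(a,O \right)} = \frac{52448}{O}$ ($R{\left(a,O \right)} = - \frac{298}{O \frac{1}{-176}} = - \frac{298}{O \left(- \frac{1}{176}\right)} = - \frac{298}{\left(- \frac{1}{176}\right) O} = - 298 \left(- \frac{176}{O}\right) = \frac{52448}{O}$)
$R{\left(N,-601 \right)} + f{\left(-571,-678 \right)} = \frac{52448}{-601} - 113 = 52448 \left(- \frac{1}{601}\right) - 113 = - \frac{52448}{601} - 113 = - \frac{120361}{601}$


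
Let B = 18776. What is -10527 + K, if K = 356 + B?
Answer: 8605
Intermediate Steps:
K = 19132 (K = 356 + 18776 = 19132)
-10527 + K = -10527 + 19132 = 8605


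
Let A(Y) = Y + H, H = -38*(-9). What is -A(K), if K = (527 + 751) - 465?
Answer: -1155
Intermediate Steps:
K = 813 (K = 1278 - 465 = 813)
H = 342
A(Y) = 342 + Y (A(Y) = Y + 342 = 342 + Y)
-A(K) = -(342 + 813) = -1*1155 = -1155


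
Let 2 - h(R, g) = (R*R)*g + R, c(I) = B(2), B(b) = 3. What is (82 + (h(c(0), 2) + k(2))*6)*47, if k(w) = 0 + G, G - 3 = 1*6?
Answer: 1034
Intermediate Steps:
G = 9 (G = 3 + 1*6 = 3 + 6 = 9)
c(I) = 3
h(R, g) = 2 - R - g*R² (h(R, g) = 2 - ((R*R)*g + R) = 2 - (R²*g + R) = 2 - (g*R² + R) = 2 - (R + g*R²) = 2 + (-R - g*R²) = 2 - R - g*R²)
k(w) = 9 (k(w) = 0 + 9 = 9)
(82 + (h(c(0), 2) + k(2))*6)*47 = (82 + ((2 - 1*3 - 1*2*3²) + 9)*6)*47 = (82 + ((2 - 3 - 1*2*9) + 9)*6)*47 = (82 + ((2 - 3 - 18) + 9)*6)*47 = (82 + (-19 + 9)*6)*47 = (82 - 10*6)*47 = (82 - 60)*47 = 22*47 = 1034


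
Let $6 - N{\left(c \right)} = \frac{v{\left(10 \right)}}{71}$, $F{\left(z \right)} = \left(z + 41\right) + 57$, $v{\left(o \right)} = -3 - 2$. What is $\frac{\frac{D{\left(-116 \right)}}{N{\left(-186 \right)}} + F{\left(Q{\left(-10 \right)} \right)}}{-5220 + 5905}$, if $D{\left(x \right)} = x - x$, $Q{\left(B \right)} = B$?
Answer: $\frac{88}{685} \approx 0.12847$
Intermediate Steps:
$D{\left(x \right)} = 0$
$v{\left(o \right)} = -5$ ($v{\left(o \right)} = -3 - 2 = -5$)
$F{\left(z \right)} = 98 + z$ ($F{\left(z \right)} = \left(41 + z\right) + 57 = 98 + z$)
$N{\left(c \right)} = \frac{431}{71}$ ($N{\left(c \right)} = 6 - - \frac{5}{71} = 6 + \frac{5}{71} = \frac{431}{71}$)
$\frac{\frac{D{\left(-116 \right)}}{N{\left(-186 \right)}} + F{\left(Q{\left(-10 \right)} \right)}}{-5220 + 5905} = \frac{\frac{0}{\frac{431}{71}} + \left(98 - 10\right)}{-5220 + 5905} = \frac{0 \cdot \frac{71}{431} + 88}{685} = \left(0 + 88\right) \frac{1}{685} = 88 \cdot \frac{1}{685} = \frac{88}{685}$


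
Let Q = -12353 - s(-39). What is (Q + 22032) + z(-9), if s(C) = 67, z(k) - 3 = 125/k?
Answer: 86410/9 ≈ 9601.1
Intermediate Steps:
z(k) = 3 + 125/k
Q = -12420 (Q = -12353 - 1*67 = -12353 - 67 = -12420)
(Q + 22032) + z(-9) = (-12420 + 22032) + (3 + 125/(-9)) = 9612 + (3 + 125*(-⅑)) = 9612 + (3 - 125/9) = 9612 - 98/9 = 86410/9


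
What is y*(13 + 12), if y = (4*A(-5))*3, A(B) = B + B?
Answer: -3000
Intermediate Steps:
A(B) = 2*B
y = -120 (y = (4*(2*(-5)))*3 = (4*(-10))*3 = -40*3 = -120)
y*(13 + 12) = -120*(13 + 12) = -120*25 = -3000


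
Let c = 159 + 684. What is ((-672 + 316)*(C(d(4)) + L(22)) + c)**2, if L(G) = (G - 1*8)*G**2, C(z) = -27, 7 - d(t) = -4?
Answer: 5768648043601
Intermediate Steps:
d(t) = 11 (d(t) = 7 - 1*(-4) = 7 + 4 = 11)
L(G) = G**2*(-8 + G) (L(G) = (G - 8)*G**2 = (-8 + G)*G**2 = G**2*(-8 + G))
c = 843
((-672 + 316)*(C(d(4)) + L(22)) + c)**2 = ((-672 + 316)*(-27 + 22**2*(-8 + 22)) + 843)**2 = (-356*(-27 + 484*14) + 843)**2 = (-356*(-27 + 6776) + 843)**2 = (-356*6749 + 843)**2 = (-2402644 + 843)**2 = (-2401801)**2 = 5768648043601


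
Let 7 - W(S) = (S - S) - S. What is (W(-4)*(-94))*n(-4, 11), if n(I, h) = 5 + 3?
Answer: -2256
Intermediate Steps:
W(S) = 7 + S (W(S) = 7 - ((S - S) - S) = 7 - (0 - S) = 7 - (-1)*S = 7 + S)
n(I, h) = 8
(W(-4)*(-94))*n(-4, 11) = ((7 - 4)*(-94))*8 = (3*(-94))*8 = -282*8 = -2256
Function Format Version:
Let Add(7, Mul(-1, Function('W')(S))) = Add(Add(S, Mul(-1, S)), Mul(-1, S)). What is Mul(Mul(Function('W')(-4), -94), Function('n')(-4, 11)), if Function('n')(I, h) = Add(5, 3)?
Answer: -2256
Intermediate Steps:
Function('W')(S) = Add(7, S) (Function('W')(S) = Add(7, Mul(-1, Add(Add(S, Mul(-1, S)), Mul(-1, S)))) = Add(7, Mul(-1, Add(0, Mul(-1, S)))) = Add(7, Mul(-1, Mul(-1, S))) = Add(7, S))
Function('n')(I, h) = 8
Mul(Mul(Function('W')(-4), -94), Function('n')(-4, 11)) = Mul(Mul(Add(7, -4), -94), 8) = Mul(Mul(3, -94), 8) = Mul(-282, 8) = -2256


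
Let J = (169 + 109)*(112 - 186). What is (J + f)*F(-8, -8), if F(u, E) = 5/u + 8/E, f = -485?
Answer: 273741/8 ≈ 34218.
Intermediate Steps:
J = -20572 (J = 278*(-74) = -20572)
(J + f)*F(-8, -8) = (-20572 - 485)*(5/(-8) + 8/(-8)) = -21057*(5*(-⅛) + 8*(-⅛)) = -21057*(-5/8 - 1) = -21057*(-13/8) = 273741/8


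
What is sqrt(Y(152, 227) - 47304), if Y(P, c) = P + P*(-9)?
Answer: 2*I*sqrt(12130) ≈ 220.27*I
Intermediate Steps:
Y(P, c) = -8*P (Y(P, c) = P - 9*P = -8*P)
sqrt(Y(152, 227) - 47304) = sqrt(-8*152 - 47304) = sqrt(-1216 - 47304) = sqrt(-48520) = 2*I*sqrt(12130)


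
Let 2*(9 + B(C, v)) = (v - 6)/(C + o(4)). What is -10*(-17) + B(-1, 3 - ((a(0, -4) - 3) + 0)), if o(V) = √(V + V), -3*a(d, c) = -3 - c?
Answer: 6763/42 + √2/21 ≈ 161.09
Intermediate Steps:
a(d, c) = 1 + c/3 (a(d, c) = -(-3 - c)/3 = 1 + c/3)
o(V) = √2*√V (o(V) = √(2*V) = √2*√V)
B(C, v) = -9 + (-6 + v)/(2*(C + 2*√2)) (B(C, v) = -9 + ((v - 6)/(C + √2*√4))/2 = -9 + ((-6 + v)/(C + √2*2))/2 = -9 + ((-6 + v)/(C + 2*√2))/2 = -9 + (-6 + v)/(2*(C + 2*√2)))
-10*(-17) + B(-1, 3 - ((a(0, -4) - 3) + 0)) = -10*(-17) + (-6 + (3 - (((1 + (⅓)*(-4)) - 3) + 0)) - 36*√2 - 18*(-1))/(2*(-1 + 2*√2)) = 170 + (-6 + (3 - (((1 - 4/3) - 3) + 0)) - 36*√2 + 18)/(2*(-1 + 2*√2)) = 170 + (-6 + (3 - ((-⅓ - 3) + 0)) - 36*√2 + 18)/(2*(-1 + 2*√2)) = 170 + (-6 + (3 - (-10/3 + 0)) - 36*√2 + 18)/(2*(-1 + 2*√2)) = 170 + (-6 + (3 - 1*(-10/3)) - 36*√2 + 18)/(2*(-1 + 2*√2)) = 170 + (-6 + (3 + 10/3) - 36*√2 + 18)/(2*(-1 + 2*√2)) = 170 + (-6 + 19/3 - 36*√2 + 18)/(2*(-1 + 2*√2)) = 170 + (55/3 - 36*√2)/(2*(-1 + 2*√2))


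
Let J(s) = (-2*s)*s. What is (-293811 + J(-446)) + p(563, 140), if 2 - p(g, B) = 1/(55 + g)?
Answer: -427434139/618 ≈ -6.9164e+5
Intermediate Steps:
J(s) = -2*s**2
p(g, B) = 2 - 1/(55 + g)
(-293811 + J(-446)) + p(563, 140) = (-293811 - 2*(-446)**2) + (109 + 2*563)/(55 + 563) = (-293811 - 2*198916) + (109 + 1126)/618 = (-293811 - 397832) + (1/618)*1235 = -691643 + 1235/618 = -427434139/618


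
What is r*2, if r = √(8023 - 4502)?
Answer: 2*√3521 ≈ 118.68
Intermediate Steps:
r = √3521 ≈ 59.338
r*2 = √3521*2 = 2*√3521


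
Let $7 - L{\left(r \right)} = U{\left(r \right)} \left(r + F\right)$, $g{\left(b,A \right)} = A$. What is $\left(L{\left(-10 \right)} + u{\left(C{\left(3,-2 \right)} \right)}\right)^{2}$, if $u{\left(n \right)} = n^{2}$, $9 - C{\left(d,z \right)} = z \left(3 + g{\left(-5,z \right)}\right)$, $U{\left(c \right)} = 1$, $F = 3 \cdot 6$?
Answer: $14400$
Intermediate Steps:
$F = 18$
$C{\left(d,z \right)} = 9 - z \left(3 + z\right)$
$L{\left(r \right)} = -11 - r$ ($L{\left(r \right)} = 7 - 1 \left(r + 18\right) = 7 - 1 \left(18 + r\right) = 7 - \left(18 + r\right) = -11 - r$)
$\left(L{\left(-10 \right)} + u{\left(C{\left(3,-2 \right)} \right)}\right)^{2} = \left(\left(-11 - -10\right) + \left(9 - \left(-2\right)^{2} - -6\right)^{2}\right)^{2} = \left(\left(-11 + 10\right) + \left(9 - 4 + 6\right)^{2}\right)^{2} = \left(-1 + \left(9 - 4 + 6\right)^{2}\right)^{2} = \left(-1 + 11^{2}\right)^{2} = \left(-1 + 121\right)^{2} = 120^{2} = 14400$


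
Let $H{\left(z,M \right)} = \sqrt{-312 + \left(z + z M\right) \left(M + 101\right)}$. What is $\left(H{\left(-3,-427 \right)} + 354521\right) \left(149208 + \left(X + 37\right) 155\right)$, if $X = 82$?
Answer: $59436509213 + 335306 i \sqrt{104235} \approx 5.9436 \cdot 10^{10} + 1.0825 \cdot 10^{8} i$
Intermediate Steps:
$H{\left(z,M \right)} = \sqrt{-312 + \left(101 + M\right) \left(z + M z\right)}$ ($H{\left(z,M \right)} = \sqrt{-312 + \left(z + M z\right) \left(101 + M\right)} = \sqrt{-312 + \left(101 + M\right) \left(z + M z\right)}$)
$\left(H{\left(-3,-427 \right)} + 354521\right) \left(149208 + \left(X + 37\right) 155\right) = \left(\sqrt{-312 + 101 \left(-3\right) - 3 \left(-427\right)^{2} + 102 \left(-427\right) \left(-3\right)} + 354521\right) \left(149208 + \left(82 + 37\right) 155\right) = \left(\sqrt{-312 - 303 - 546987 + 130662} + 354521\right) \left(149208 + 119 \cdot 155\right) = \left(\sqrt{-312 - 303 - 546987 + 130662} + 354521\right) \left(149208 + 18445\right) = \left(\sqrt{-416940} + 354521\right) 167653 = \left(2 i \sqrt{104235} + 354521\right) 167653 = \left(354521 + 2 i \sqrt{104235}\right) 167653 = 59436509213 + 335306 i \sqrt{104235}$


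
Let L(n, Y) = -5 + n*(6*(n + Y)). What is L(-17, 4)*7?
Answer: 9247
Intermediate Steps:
L(n, Y) = -5 + n*(6*Y + 6*n) (L(n, Y) = -5 + n*(6*(Y + n)) = -5 + n*(6*Y + 6*n))
L(-17, 4)*7 = (-5 + 6*(-17)² + 6*4*(-17))*7 = (-5 + 6*289 - 408)*7 = (-5 + 1734 - 408)*7 = 1321*7 = 9247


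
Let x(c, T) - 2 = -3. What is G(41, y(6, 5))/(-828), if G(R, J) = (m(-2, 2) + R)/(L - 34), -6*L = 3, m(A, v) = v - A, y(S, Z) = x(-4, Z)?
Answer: 5/3174 ≈ 0.0015753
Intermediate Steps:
x(c, T) = -1 (x(c, T) = 2 - 3 = -1)
y(S, Z) = -1
L = -½ (L = -⅙*3 = -½ ≈ -0.50000)
G(R, J) = -8/69 - 2*R/69 (G(R, J) = ((2 - 1*(-2)) + R)/(-½ - 34) = ((2 + 2) + R)/(-69/2) = (4 + R)*(-2/69) = -8/69 - 2*R/69)
G(41, y(6, 5))/(-828) = (-8/69 - 2/69*41)/(-828) = (-8/69 - 82/69)*(-1/828) = -30/23*(-1/828) = 5/3174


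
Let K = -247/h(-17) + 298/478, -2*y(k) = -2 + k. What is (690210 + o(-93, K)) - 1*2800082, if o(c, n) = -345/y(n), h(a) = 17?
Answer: -22725898557/10771 ≈ -2.1099e+6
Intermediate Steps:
y(k) = 1 - k/2 (y(k) = -(-2 + k)/2 = 1 - k/2)
K = -56500/4063 (K = -247/17 + 298/478 = -247*1/17 + 298*(1/478) = -247/17 + 149/239 = -56500/4063 ≈ -13.906)
o(c, n) = -345/(1 - n/2)
(690210 + o(-93, K)) - 1*2800082 = (690210 + 690/(-2 - 56500/4063)) - 1*2800082 = (690210 + 690/(-64626/4063)) - 2800082 = (690210 + 690*(-4063/64626)) - 2800082 = (690210 - 467245/10771) - 2800082 = 7433784665/10771 - 2800082 = -22725898557/10771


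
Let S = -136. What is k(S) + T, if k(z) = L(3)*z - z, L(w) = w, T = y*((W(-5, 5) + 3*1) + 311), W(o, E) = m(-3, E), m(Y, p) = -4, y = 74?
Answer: 22668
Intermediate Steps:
W(o, E) = -4
T = 22940 (T = 74*((-4 + 3*1) + 311) = 74*((-4 + 3) + 311) = 74*(-1 + 311) = 74*310 = 22940)
k(z) = 2*z (k(z) = 3*z - z = 2*z)
k(S) + T = 2*(-136) + 22940 = -272 + 22940 = 22668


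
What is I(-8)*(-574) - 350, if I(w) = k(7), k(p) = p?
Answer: -4368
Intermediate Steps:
I(w) = 7
I(-8)*(-574) - 350 = 7*(-574) - 350 = -4018 - 350 = -4368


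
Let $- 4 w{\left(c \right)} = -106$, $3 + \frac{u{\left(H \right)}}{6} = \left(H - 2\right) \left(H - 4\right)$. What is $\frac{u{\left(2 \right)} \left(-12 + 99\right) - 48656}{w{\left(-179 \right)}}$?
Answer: $- \frac{100444}{53} \approx -1895.2$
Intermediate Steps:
$u{\left(H \right)} = -18 + 6 \left(-4 + H\right) \left(-2 + H\right)$ ($u{\left(H \right)} = -18 + 6 \left(H - 2\right) \left(H - 4\right) = -18 + 6 \left(-2 + H\right) \left(-4 + H\right) = -18 + 6 \left(-4 + H\right) \left(-2 + H\right)$)
$w{\left(c \right)} = \frac{53}{2}$ ($w{\left(c \right)} = \left(- \frac{1}{4}\right) \left(-106\right) = \frac{53}{2}$)
$\frac{u{\left(2 \right)} \left(-12 + 99\right) - 48656}{w{\left(-179 \right)}} = \frac{\left(30 - 72 + 6 \cdot 2^{2}\right) \left(-12 + 99\right) - 48656}{\frac{53}{2}} = \left(\left(30 - 72 + 6 \cdot 4\right) 87 - 48656\right) \frac{2}{53} = \left(\left(30 - 72 + 24\right) 87 - 48656\right) \frac{2}{53} = \left(\left(-18\right) 87 - 48656\right) \frac{2}{53} = \left(-1566 - 48656\right) \frac{2}{53} = \left(-50222\right) \frac{2}{53} = - \frac{100444}{53}$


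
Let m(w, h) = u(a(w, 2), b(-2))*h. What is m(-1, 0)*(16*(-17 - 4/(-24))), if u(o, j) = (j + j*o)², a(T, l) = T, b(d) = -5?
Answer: 0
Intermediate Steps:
m(w, h) = 25*h*(1 + w)² (m(w, h) = ((-5)²*(1 + w)²)*h = (25*(1 + w)²)*h = 25*h*(1 + w)²)
m(-1, 0)*(16*(-17 - 4/(-24))) = (25*0*(1 - 1)²)*(16*(-17 - 4/(-24))) = (25*0*0²)*(16*(-17 - 4*(-1/24))) = (25*0*0)*(16*(-17 + ⅙)) = 0*(16*(-101/6)) = 0*(-808/3) = 0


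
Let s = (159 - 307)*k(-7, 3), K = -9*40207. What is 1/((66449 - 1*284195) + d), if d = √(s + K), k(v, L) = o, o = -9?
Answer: -24194/5268186783 - I*√4451/5268186783 ≈ -4.5925e-6 - 1.2664e-8*I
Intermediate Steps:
k(v, L) = -9
K = -361863
s = 1332 (s = (159 - 307)*(-9) = -148*(-9) = 1332)
d = 9*I*√4451 (d = √(1332 - 361863) = √(-360531) = 9*I*√4451 ≈ 600.44*I)
1/((66449 - 1*284195) + d) = 1/((66449 - 1*284195) + 9*I*√4451) = 1/((66449 - 284195) + 9*I*√4451) = 1/(-217746 + 9*I*√4451)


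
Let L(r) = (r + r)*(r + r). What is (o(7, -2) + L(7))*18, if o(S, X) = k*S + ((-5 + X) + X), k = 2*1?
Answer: 3618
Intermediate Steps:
k = 2
L(r) = 4*r**2 (L(r) = (2*r)*(2*r) = 4*r**2)
o(S, X) = -5 + 2*S + 2*X (o(S, X) = 2*S + ((-5 + X) + X) = 2*S + (-5 + 2*X) = -5 + 2*S + 2*X)
(o(7, -2) + L(7))*18 = ((-5 + 2*7 + 2*(-2)) + 4*7**2)*18 = ((-5 + 14 - 4) + 4*49)*18 = (5 + 196)*18 = 201*18 = 3618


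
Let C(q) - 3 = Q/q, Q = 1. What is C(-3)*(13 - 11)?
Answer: 16/3 ≈ 5.3333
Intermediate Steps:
C(q) = 3 + 1/q
C(-3)*(13 - 11) = (3 + 1/(-3))*(13 - 11) = (3 - ⅓)*2 = (8/3)*2 = 16/3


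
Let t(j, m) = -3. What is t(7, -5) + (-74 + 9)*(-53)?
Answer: 3442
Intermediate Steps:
t(7, -5) + (-74 + 9)*(-53) = -3 + (-74 + 9)*(-53) = -3 - 65*(-53) = -3 + 3445 = 3442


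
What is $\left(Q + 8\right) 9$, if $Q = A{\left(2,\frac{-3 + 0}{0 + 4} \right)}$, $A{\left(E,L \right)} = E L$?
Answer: $\frac{117}{2} \approx 58.5$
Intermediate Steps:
$Q = - \frac{3}{2}$ ($Q = 2 \frac{-3 + 0}{0 + 4} = 2 \left(- \frac{3}{4}\right) = - \frac{3}{2} \approx -1.5$)
$\left(Q + 8\right) 9 = \left(- \frac{3}{2} + 8\right) 9 = \frac{13}{2} \cdot 9 = \frac{117}{2}$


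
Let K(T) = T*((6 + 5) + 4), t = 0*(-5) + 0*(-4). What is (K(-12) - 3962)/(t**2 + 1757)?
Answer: -4142/1757 ≈ -2.3574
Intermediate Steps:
t = 0 (t = 0 + 0 = 0)
K(T) = 15*T (K(T) = T*(11 + 4) = T*15 = 15*T)
(K(-12) - 3962)/(t**2 + 1757) = (15*(-12) - 3962)/(0**2 + 1757) = (-180 - 3962)/(0 + 1757) = -4142/1757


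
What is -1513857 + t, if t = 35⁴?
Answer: -13232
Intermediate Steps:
t = 1500625
-1513857 + t = -1513857 + 1500625 = -13232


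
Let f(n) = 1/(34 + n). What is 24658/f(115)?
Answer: 3674042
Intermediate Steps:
24658/f(115) = 24658/(1/(34 + 115)) = 24658/(1/149) = 24658*149 = 3674042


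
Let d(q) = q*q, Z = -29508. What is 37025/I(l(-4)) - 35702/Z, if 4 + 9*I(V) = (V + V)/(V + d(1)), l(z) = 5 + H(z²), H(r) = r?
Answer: -54080007577/339342 ≈ -1.5937e+5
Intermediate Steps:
d(q) = q²
l(z) = 5 + z²
I(V) = -4/9 + 2*V/(9*(1 + V)) (I(V) = -4/9 + ((V + V)/(V + 1²))/9 = -4/9 + ((2*V)/(V + 1))/9 = -4/9 + ((2*V)/(1 + V))/9 = -4/9 + (2*V/(1 + V))/9 = -4/9 + 2*V/(9*(1 + V)))
37025/I(l(-4)) - 35702/Z = 37025/((2*(-2 - (5 + (-4)²))/(9*(1 + (5 + (-4)²))))) - 35702/(-29508) = 37025/((2*(-2 - (5 + 16))/(9*(1 + (5 + 16))))) - 35702*(-1/29508) = 37025/((2*(-2 - 1*21)/(9*(1 + 21)))) + 17851/14754 = 37025/(((2/9)*(-2 - 21)/22)) + 17851/14754 = 37025/(((2/9)*(1/22)*(-23))) + 17851/14754 = 37025/(-23/99) + 17851/14754 = 37025*(-99/23) + 17851/14754 = -3665475/23 + 17851/14754 = -54080007577/339342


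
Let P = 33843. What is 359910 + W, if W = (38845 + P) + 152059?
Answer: 584657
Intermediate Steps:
W = 224747 (W = (38845 + 33843) + 152059 = 72688 + 152059 = 224747)
359910 + W = 359910 + 224747 = 584657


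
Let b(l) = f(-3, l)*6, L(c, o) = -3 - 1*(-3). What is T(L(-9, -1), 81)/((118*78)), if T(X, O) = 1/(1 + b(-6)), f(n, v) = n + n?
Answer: -1/322140 ≈ -3.1042e-6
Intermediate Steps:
f(n, v) = 2*n
L(c, o) = 0 (L(c, o) = -3 + 3 = 0)
b(l) = -36 (b(l) = (2*(-3))*6 = -6*6 = -36)
T(X, O) = -1/35 (T(X, O) = 1/(1 - 36) = 1/(-35) = -1/35)
T(L(-9, -1), 81)/((118*78)) = -1/(35*(118*78)) = -1/35/9204 = -1/35*1/9204 = -1/322140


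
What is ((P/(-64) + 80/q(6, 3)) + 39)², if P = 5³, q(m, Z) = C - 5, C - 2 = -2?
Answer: 1814409/4096 ≈ 442.97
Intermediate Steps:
C = 0 (C = 2 - 2 = 0)
q(m, Z) = -5 (q(m, Z) = 0 - 5 = -5)
P = 125
((P/(-64) + 80/q(6, 3)) + 39)² = ((125/(-64) + 80/(-5)) + 39)² = ((125*(-1/64) + 80*(-⅕)) + 39)² = ((-125/64 - 16) + 39)² = (-1149/64 + 39)² = (1347/64)² = 1814409/4096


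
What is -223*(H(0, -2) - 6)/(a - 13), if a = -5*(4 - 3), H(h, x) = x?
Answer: -892/9 ≈ -99.111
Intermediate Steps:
a = -5 (a = -5*1 = -5)
-223*(H(0, -2) - 6)/(a - 13) = -223*(-2 - 6)/(-5 - 13) = -(-1784)/(-18) = -(-1784)*(-1)/18 = -223*4/9 = -892/9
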